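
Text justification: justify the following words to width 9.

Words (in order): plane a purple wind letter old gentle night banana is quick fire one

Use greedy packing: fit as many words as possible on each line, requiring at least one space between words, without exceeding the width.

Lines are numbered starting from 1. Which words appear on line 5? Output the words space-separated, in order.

Line 1: ['plane', 'a'] (min_width=7, slack=2)
Line 2: ['purple'] (min_width=6, slack=3)
Line 3: ['wind'] (min_width=4, slack=5)
Line 4: ['letter'] (min_width=6, slack=3)
Line 5: ['old'] (min_width=3, slack=6)
Line 6: ['gentle'] (min_width=6, slack=3)
Line 7: ['night'] (min_width=5, slack=4)
Line 8: ['banana', 'is'] (min_width=9, slack=0)
Line 9: ['quick'] (min_width=5, slack=4)
Line 10: ['fire', 'one'] (min_width=8, slack=1)

Answer: old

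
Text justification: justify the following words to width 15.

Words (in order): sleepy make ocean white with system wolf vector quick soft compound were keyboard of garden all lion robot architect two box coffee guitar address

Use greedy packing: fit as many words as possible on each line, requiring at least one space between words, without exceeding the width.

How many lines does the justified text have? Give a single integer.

Line 1: ['sleepy', 'make'] (min_width=11, slack=4)
Line 2: ['ocean', 'white'] (min_width=11, slack=4)
Line 3: ['with', 'system'] (min_width=11, slack=4)
Line 4: ['wolf', 'vector'] (min_width=11, slack=4)
Line 5: ['quick', 'soft'] (min_width=10, slack=5)
Line 6: ['compound', 'were'] (min_width=13, slack=2)
Line 7: ['keyboard', 'of'] (min_width=11, slack=4)
Line 8: ['garden', 'all', 'lion'] (min_width=15, slack=0)
Line 9: ['robot', 'architect'] (min_width=15, slack=0)
Line 10: ['two', 'box', 'coffee'] (min_width=14, slack=1)
Line 11: ['guitar', 'address'] (min_width=14, slack=1)
Total lines: 11

Answer: 11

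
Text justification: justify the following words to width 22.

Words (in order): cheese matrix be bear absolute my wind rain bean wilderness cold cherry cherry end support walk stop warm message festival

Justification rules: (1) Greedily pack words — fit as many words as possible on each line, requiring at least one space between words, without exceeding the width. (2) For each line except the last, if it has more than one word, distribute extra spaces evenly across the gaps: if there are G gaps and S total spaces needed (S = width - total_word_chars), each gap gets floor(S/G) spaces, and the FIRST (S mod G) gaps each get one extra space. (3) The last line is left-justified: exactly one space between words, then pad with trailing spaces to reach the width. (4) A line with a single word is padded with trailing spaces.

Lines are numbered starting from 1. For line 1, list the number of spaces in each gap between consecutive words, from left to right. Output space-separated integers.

Answer: 2 1 1

Derivation:
Line 1: ['cheese', 'matrix', 'be', 'bear'] (min_width=21, slack=1)
Line 2: ['absolute', 'my', 'wind', 'rain'] (min_width=21, slack=1)
Line 3: ['bean', 'wilderness', 'cold'] (min_width=20, slack=2)
Line 4: ['cherry', 'cherry', 'end'] (min_width=17, slack=5)
Line 5: ['support', 'walk', 'stop', 'warm'] (min_width=22, slack=0)
Line 6: ['message', 'festival'] (min_width=16, slack=6)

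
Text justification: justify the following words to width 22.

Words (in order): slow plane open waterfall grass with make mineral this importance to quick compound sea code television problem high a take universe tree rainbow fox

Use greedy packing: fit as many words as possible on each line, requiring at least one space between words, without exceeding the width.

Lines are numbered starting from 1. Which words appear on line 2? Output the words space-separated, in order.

Line 1: ['slow', 'plane', 'open'] (min_width=15, slack=7)
Line 2: ['waterfall', 'grass', 'with'] (min_width=20, slack=2)
Line 3: ['make', 'mineral', 'this'] (min_width=17, slack=5)
Line 4: ['importance', 'to', 'quick'] (min_width=19, slack=3)
Line 5: ['compound', 'sea', 'code'] (min_width=17, slack=5)
Line 6: ['television', 'problem'] (min_width=18, slack=4)
Line 7: ['high', 'a', 'take', 'universe'] (min_width=20, slack=2)
Line 8: ['tree', 'rainbow', 'fox'] (min_width=16, slack=6)

Answer: waterfall grass with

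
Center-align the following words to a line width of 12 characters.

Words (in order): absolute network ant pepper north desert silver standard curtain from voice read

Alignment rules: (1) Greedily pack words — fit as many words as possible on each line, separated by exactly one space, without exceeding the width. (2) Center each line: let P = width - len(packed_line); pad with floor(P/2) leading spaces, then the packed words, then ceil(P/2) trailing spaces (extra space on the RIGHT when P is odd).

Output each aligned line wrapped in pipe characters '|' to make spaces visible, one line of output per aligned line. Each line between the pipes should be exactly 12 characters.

Line 1: ['absolute'] (min_width=8, slack=4)
Line 2: ['network', 'ant'] (min_width=11, slack=1)
Line 3: ['pepper', 'north'] (min_width=12, slack=0)
Line 4: ['desert'] (min_width=6, slack=6)
Line 5: ['silver'] (min_width=6, slack=6)
Line 6: ['standard'] (min_width=8, slack=4)
Line 7: ['curtain', 'from'] (min_width=12, slack=0)
Line 8: ['voice', 'read'] (min_width=10, slack=2)

Answer: |  absolute  |
|network ant |
|pepper north|
|   desert   |
|   silver   |
|  standard  |
|curtain from|
| voice read |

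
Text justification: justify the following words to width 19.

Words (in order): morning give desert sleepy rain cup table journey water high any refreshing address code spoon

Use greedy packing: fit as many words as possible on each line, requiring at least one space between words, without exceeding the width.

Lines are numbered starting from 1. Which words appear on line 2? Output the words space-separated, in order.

Answer: sleepy rain cup

Derivation:
Line 1: ['morning', 'give', 'desert'] (min_width=19, slack=0)
Line 2: ['sleepy', 'rain', 'cup'] (min_width=15, slack=4)
Line 3: ['table', 'journey', 'water'] (min_width=19, slack=0)
Line 4: ['high', 'any', 'refreshing'] (min_width=19, slack=0)
Line 5: ['address', 'code', 'spoon'] (min_width=18, slack=1)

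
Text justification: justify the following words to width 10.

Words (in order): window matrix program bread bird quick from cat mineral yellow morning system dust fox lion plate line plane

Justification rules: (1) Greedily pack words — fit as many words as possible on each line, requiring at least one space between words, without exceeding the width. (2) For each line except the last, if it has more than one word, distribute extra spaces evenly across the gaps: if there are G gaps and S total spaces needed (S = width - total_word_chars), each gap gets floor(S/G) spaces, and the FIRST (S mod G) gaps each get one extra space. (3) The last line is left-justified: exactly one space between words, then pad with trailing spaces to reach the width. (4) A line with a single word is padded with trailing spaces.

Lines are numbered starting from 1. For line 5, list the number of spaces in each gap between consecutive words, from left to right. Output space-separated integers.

Answer: 1

Derivation:
Line 1: ['window'] (min_width=6, slack=4)
Line 2: ['matrix'] (min_width=6, slack=4)
Line 3: ['program'] (min_width=7, slack=3)
Line 4: ['bread', 'bird'] (min_width=10, slack=0)
Line 5: ['quick', 'from'] (min_width=10, slack=0)
Line 6: ['cat'] (min_width=3, slack=7)
Line 7: ['mineral'] (min_width=7, slack=3)
Line 8: ['yellow'] (min_width=6, slack=4)
Line 9: ['morning'] (min_width=7, slack=3)
Line 10: ['system'] (min_width=6, slack=4)
Line 11: ['dust', 'fox'] (min_width=8, slack=2)
Line 12: ['lion', 'plate'] (min_width=10, slack=0)
Line 13: ['line', 'plane'] (min_width=10, slack=0)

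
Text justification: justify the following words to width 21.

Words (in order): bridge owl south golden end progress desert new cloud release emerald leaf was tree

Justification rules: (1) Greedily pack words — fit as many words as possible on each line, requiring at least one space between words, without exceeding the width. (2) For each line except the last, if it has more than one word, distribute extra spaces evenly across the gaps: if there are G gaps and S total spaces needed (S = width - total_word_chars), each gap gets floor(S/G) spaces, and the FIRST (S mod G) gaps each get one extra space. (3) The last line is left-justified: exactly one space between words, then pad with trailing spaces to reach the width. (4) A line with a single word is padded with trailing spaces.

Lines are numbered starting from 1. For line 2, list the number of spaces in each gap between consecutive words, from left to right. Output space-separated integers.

Answer: 2 2

Derivation:
Line 1: ['bridge', 'owl', 'south'] (min_width=16, slack=5)
Line 2: ['golden', 'end', 'progress'] (min_width=19, slack=2)
Line 3: ['desert', 'new', 'cloud'] (min_width=16, slack=5)
Line 4: ['release', 'emerald', 'leaf'] (min_width=20, slack=1)
Line 5: ['was', 'tree'] (min_width=8, slack=13)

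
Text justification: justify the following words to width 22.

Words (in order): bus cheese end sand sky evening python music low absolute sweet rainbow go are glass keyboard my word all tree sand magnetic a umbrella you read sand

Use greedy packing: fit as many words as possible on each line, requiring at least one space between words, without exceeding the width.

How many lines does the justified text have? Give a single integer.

Answer: 8

Derivation:
Line 1: ['bus', 'cheese', 'end', 'sand'] (min_width=19, slack=3)
Line 2: ['sky', 'evening', 'python'] (min_width=18, slack=4)
Line 3: ['music', 'low', 'absolute'] (min_width=18, slack=4)
Line 4: ['sweet', 'rainbow', 'go', 'are'] (min_width=20, slack=2)
Line 5: ['glass', 'keyboard', 'my', 'word'] (min_width=22, slack=0)
Line 6: ['all', 'tree', 'sand', 'magnetic'] (min_width=22, slack=0)
Line 7: ['a', 'umbrella', 'you', 'read'] (min_width=19, slack=3)
Line 8: ['sand'] (min_width=4, slack=18)
Total lines: 8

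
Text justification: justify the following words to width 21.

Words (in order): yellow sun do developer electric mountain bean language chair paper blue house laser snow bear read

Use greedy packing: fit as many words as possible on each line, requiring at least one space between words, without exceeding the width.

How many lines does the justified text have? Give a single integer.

Line 1: ['yellow', 'sun', 'do'] (min_width=13, slack=8)
Line 2: ['developer', 'electric'] (min_width=18, slack=3)
Line 3: ['mountain', 'bean'] (min_width=13, slack=8)
Line 4: ['language', 'chair', 'paper'] (min_width=20, slack=1)
Line 5: ['blue', 'house', 'laser', 'snow'] (min_width=21, slack=0)
Line 6: ['bear', 'read'] (min_width=9, slack=12)
Total lines: 6

Answer: 6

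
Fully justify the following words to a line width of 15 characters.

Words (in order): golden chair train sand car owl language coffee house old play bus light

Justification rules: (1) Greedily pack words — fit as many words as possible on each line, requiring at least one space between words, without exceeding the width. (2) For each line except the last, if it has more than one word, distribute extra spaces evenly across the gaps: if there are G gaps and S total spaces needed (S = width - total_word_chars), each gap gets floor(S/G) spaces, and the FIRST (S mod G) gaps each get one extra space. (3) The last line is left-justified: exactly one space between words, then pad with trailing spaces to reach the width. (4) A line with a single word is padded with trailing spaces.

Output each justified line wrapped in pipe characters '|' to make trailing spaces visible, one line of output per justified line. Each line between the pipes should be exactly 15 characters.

Line 1: ['golden', 'chair'] (min_width=12, slack=3)
Line 2: ['train', 'sand', 'car'] (min_width=14, slack=1)
Line 3: ['owl', 'language'] (min_width=12, slack=3)
Line 4: ['coffee', 'house'] (min_width=12, slack=3)
Line 5: ['old', 'play', 'bus'] (min_width=12, slack=3)
Line 6: ['light'] (min_width=5, slack=10)

Answer: |golden    chair|
|train  sand car|
|owl    language|
|coffee    house|
|old   play  bus|
|light          |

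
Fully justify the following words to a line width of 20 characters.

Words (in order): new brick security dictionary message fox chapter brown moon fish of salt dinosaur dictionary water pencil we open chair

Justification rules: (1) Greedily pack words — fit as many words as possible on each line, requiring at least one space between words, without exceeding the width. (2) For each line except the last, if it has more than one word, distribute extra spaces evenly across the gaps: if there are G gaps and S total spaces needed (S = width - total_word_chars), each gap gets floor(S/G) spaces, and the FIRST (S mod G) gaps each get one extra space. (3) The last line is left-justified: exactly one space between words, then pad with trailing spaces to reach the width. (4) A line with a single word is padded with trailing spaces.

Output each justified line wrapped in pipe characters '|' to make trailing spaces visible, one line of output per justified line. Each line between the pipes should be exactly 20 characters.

Line 1: ['new', 'brick', 'security'] (min_width=18, slack=2)
Line 2: ['dictionary', 'message'] (min_width=18, slack=2)
Line 3: ['fox', 'chapter', 'brown'] (min_width=17, slack=3)
Line 4: ['moon', 'fish', 'of', 'salt'] (min_width=17, slack=3)
Line 5: ['dinosaur', 'dictionary'] (min_width=19, slack=1)
Line 6: ['water', 'pencil', 'we', 'open'] (min_width=20, slack=0)
Line 7: ['chair'] (min_width=5, slack=15)

Answer: |new  brick  security|
|dictionary   message|
|fox   chapter  brown|
|moon  fish  of  salt|
|dinosaur  dictionary|
|water pencil we open|
|chair               |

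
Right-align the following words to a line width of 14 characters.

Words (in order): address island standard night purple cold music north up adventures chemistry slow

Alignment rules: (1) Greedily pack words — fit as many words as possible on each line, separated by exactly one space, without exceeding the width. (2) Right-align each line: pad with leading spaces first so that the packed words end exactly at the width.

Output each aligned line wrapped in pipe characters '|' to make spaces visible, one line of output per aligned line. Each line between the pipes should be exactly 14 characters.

Answer: |address island|
|standard night|
|   purple cold|
|music north up|
|    adventures|
|chemistry slow|

Derivation:
Line 1: ['address', 'island'] (min_width=14, slack=0)
Line 2: ['standard', 'night'] (min_width=14, slack=0)
Line 3: ['purple', 'cold'] (min_width=11, slack=3)
Line 4: ['music', 'north', 'up'] (min_width=14, slack=0)
Line 5: ['adventures'] (min_width=10, slack=4)
Line 6: ['chemistry', 'slow'] (min_width=14, slack=0)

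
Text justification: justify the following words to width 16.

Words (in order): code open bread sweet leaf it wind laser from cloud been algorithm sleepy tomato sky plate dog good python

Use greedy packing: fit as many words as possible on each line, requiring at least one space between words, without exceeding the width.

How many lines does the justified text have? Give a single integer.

Line 1: ['code', 'open', 'bread'] (min_width=15, slack=1)
Line 2: ['sweet', 'leaf', 'it'] (min_width=13, slack=3)
Line 3: ['wind', 'laser', 'from'] (min_width=15, slack=1)
Line 4: ['cloud', 'been'] (min_width=10, slack=6)
Line 5: ['algorithm', 'sleepy'] (min_width=16, slack=0)
Line 6: ['tomato', 'sky', 'plate'] (min_width=16, slack=0)
Line 7: ['dog', 'good', 'python'] (min_width=15, slack=1)
Total lines: 7

Answer: 7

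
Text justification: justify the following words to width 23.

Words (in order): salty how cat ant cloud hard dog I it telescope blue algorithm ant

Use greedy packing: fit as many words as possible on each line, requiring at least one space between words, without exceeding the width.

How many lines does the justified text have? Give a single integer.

Line 1: ['salty', 'how', 'cat', 'ant', 'cloud'] (min_width=23, slack=0)
Line 2: ['hard', 'dog', 'I', 'it', 'telescope'] (min_width=23, slack=0)
Line 3: ['blue', 'algorithm', 'ant'] (min_width=18, slack=5)
Total lines: 3

Answer: 3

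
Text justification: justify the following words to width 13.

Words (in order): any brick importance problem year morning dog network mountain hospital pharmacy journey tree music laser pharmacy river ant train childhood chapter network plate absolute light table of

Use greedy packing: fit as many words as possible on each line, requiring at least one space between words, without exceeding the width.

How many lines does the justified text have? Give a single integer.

Answer: 19

Derivation:
Line 1: ['any', 'brick'] (min_width=9, slack=4)
Line 2: ['importance'] (min_width=10, slack=3)
Line 3: ['problem', 'year'] (min_width=12, slack=1)
Line 4: ['morning', 'dog'] (min_width=11, slack=2)
Line 5: ['network'] (min_width=7, slack=6)
Line 6: ['mountain'] (min_width=8, slack=5)
Line 7: ['hospital'] (min_width=8, slack=5)
Line 8: ['pharmacy'] (min_width=8, slack=5)
Line 9: ['journey', 'tree'] (min_width=12, slack=1)
Line 10: ['music', 'laser'] (min_width=11, slack=2)
Line 11: ['pharmacy'] (min_width=8, slack=5)
Line 12: ['river', 'ant'] (min_width=9, slack=4)
Line 13: ['train'] (min_width=5, slack=8)
Line 14: ['childhood'] (min_width=9, slack=4)
Line 15: ['chapter'] (min_width=7, slack=6)
Line 16: ['network', 'plate'] (min_width=13, slack=0)
Line 17: ['absolute'] (min_width=8, slack=5)
Line 18: ['light', 'table'] (min_width=11, slack=2)
Line 19: ['of'] (min_width=2, slack=11)
Total lines: 19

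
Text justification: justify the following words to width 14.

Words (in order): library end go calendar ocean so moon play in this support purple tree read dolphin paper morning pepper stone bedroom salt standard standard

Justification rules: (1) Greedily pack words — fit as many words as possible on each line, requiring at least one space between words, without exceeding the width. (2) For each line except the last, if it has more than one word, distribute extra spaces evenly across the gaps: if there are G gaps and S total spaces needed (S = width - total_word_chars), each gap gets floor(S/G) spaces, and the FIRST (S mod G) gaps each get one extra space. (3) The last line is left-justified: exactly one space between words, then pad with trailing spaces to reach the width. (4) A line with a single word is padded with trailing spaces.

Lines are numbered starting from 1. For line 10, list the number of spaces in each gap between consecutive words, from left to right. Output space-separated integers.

Line 1: ['library', 'end', 'go'] (min_width=14, slack=0)
Line 2: ['calendar', 'ocean'] (min_width=14, slack=0)
Line 3: ['so', 'moon', 'play'] (min_width=12, slack=2)
Line 4: ['in', 'this'] (min_width=7, slack=7)
Line 5: ['support', 'purple'] (min_width=14, slack=0)
Line 6: ['tree', 'read'] (min_width=9, slack=5)
Line 7: ['dolphin', 'paper'] (min_width=13, slack=1)
Line 8: ['morning', 'pepper'] (min_width=14, slack=0)
Line 9: ['stone', 'bedroom'] (min_width=13, slack=1)
Line 10: ['salt', 'standard'] (min_width=13, slack=1)
Line 11: ['standard'] (min_width=8, slack=6)

Answer: 2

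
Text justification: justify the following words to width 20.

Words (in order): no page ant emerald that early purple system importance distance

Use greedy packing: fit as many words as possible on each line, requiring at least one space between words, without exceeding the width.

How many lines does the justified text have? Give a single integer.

Line 1: ['no', 'page', 'ant', 'emerald'] (min_width=19, slack=1)
Line 2: ['that', 'early', 'purple'] (min_width=17, slack=3)
Line 3: ['system', 'importance'] (min_width=17, slack=3)
Line 4: ['distance'] (min_width=8, slack=12)
Total lines: 4

Answer: 4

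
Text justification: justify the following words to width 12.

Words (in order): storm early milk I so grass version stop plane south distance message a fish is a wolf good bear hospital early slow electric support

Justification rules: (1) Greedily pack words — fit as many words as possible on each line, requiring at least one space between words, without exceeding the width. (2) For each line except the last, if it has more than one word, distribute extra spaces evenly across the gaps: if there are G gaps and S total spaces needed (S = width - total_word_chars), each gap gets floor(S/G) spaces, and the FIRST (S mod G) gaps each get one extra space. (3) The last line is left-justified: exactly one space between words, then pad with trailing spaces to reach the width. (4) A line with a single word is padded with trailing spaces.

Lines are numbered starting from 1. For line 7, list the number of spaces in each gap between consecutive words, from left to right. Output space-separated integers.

Line 1: ['storm', 'early'] (min_width=11, slack=1)
Line 2: ['milk', 'I', 'so'] (min_width=9, slack=3)
Line 3: ['grass'] (min_width=5, slack=7)
Line 4: ['version', 'stop'] (min_width=12, slack=0)
Line 5: ['plane', 'south'] (min_width=11, slack=1)
Line 6: ['distance'] (min_width=8, slack=4)
Line 7: ['message', 'a'] (min_width=9, slack=3)
Line 8: ['fish', 'is', 'a'] (min_width=9, slack=3)
Line 9: ['wolf', 'good'] (min_width=9, slack=3)
Line 10: ['bear'] (min_width=4, slack=8)
Line 11: ['hospital'] (min_width=8, slack=4)
Line 12: ['early', 'slow'] (min_width=10, slack=2)
Line 13: ['electric'] (min_width=8, slack=4)
Line 14: ['support'] (min_width=7, slack=5)

Answer: 4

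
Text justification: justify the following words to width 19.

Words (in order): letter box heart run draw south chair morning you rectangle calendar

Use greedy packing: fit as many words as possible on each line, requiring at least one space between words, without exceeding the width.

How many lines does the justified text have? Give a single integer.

Answer: 4

Derivation:
Line 1: ['letter', 'box', 'heart'] (min_width=16, slack=3)
Line 2: ['run', 'draw', 'south'] (min_width=14, slack=5)
Line 3: ['chair', 'morning', 'you'] (min_width=17, slack=2)
Line 4: ['rectangle', 'calendar'] (min_width=18, slack=1)
Total lines: 4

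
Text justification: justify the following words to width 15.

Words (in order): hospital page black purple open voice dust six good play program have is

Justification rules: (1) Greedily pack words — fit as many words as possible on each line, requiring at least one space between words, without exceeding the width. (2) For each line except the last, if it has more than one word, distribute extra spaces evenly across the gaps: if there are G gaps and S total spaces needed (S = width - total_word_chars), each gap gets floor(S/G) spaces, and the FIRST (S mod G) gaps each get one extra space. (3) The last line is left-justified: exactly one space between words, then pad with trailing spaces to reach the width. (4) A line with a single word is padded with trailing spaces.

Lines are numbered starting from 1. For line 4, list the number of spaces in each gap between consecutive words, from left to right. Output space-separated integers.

Answer: 2 2

Derivation:
Line 1: ['hospital', 'page'] (min_width=13, slack=2)
Line 2: ['black', 'purple'] (min_width=12, slack=3)
Line 3: ['open', 'voice', 'dust'] (min_width=15, slack=0)
Line 4: ['six', 'good', 'play'] (min_width=13, slack=2)
Line 5: ['program', 'have', 'is'] (min_width=15, slack=0)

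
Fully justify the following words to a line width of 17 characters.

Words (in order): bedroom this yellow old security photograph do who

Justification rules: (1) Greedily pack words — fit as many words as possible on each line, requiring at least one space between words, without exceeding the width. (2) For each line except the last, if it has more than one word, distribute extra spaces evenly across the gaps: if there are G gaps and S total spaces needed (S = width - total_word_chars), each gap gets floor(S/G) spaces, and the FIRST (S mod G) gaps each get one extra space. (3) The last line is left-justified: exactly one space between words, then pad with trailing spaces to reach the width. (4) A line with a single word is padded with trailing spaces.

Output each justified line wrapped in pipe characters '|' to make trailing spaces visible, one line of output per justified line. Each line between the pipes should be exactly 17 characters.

Line 1: ['bedroom', 'this'] (min_width=12, slack=5)
Line 2: ['yellow', 'old'] (min_width=10, slack=7)
Line 3: ['security'] (min_width=8, slack=9)
Line 4: ['photograph', 'do', 'who'] (min_width=17, slack=0)

Answer: |bedroom      this|
|yellow        old|
|security         |
|photograph do who|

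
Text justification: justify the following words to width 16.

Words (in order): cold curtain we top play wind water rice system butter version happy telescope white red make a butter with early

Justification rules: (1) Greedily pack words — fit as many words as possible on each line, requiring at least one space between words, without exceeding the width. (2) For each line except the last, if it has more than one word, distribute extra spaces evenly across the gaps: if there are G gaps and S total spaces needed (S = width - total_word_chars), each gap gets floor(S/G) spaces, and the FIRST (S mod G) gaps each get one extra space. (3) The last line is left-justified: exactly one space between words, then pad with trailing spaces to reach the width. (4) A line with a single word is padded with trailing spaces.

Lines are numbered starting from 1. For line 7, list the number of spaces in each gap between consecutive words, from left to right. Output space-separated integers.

Line 1: ['cold', 'curtain', 'we'] (min_width=15, slack=1)
Line 2: ['top', 'play', 'wind'] (min_width=13, slack=3)
Line 3: ['water', 'rice'] (min_width=10, slack=6)
Line 4: ['system', 'butter'] (min_width=13, slack=3)
Line 5: ['version', 'happy'] (min_width=13, slack=3)
Line 6: ['telescope', 'white'] (min_width=15, slack=1)
Line 7: ['red', 'make', 'a'] (min_width=10, slack=6)
Line 8: ['butter', 'with'] (min_width=11, slack=5)
Line 9: ['early'] (min_width=5, slack=11)

Answer: 4 4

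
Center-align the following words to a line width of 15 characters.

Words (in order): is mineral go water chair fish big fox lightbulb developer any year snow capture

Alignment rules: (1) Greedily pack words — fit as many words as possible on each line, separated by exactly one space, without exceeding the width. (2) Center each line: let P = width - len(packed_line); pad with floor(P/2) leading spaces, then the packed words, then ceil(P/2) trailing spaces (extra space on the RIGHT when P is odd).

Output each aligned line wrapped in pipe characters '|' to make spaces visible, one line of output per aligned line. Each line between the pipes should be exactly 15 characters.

Answer: | is mineral go |
|  water chair  |
| fish big fox  |
|   lightbulb   |
| developer any |
|   year snow   |
|    capture    |

Derivation:
Line 1: ['is', 'mineral', 'go'] (min_width=13, slack=2)
Line 2: ['water', 'chair'] (min_width=11, slack=4)
Line 3: ['fish', 'big', 'fox'] (min_width=12, slack=3)
Line 4: ['lightbulb'] (min_width=9, slack=6)
Line 5: ['developer', 'any'] (min_width=13, slack=2)
Line 6: ['year', 'snow'] (min_width=9, slack=6)
Line 7: ['capture'] (min_width=7, slack=8)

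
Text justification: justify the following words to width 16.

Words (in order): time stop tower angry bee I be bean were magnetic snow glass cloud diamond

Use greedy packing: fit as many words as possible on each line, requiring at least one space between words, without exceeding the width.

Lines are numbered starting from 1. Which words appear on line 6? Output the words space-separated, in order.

Line 1: ['time', 'stop', 'tower'] (min_width=15, slack=1)
Line 2: ['angry', 'bee', 'I', 'be'] (min_width=14, slack=2)
Line 3: ['bean', 'were'] (min_width=9, slack=7)
Line 4: ['magnetic', 'snow'] (min_width=13, slack=3)
Line 5: ['glass', 'cloud'] (min_width=11, slack=5)
Line 6: ['diamond'] (min_width=7, slack=9)

Answer: diamond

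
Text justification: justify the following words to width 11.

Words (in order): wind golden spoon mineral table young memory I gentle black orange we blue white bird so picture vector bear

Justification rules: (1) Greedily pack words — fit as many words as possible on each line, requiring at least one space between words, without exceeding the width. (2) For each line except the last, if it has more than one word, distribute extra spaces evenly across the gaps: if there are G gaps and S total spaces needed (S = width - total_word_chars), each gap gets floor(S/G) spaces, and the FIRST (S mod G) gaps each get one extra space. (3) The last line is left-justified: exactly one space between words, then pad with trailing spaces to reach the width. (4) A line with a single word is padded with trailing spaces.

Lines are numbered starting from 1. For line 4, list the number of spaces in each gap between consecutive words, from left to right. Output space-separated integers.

Line 1: ['wind', 'golden'] (min_width=11, slack=0)
Line 2: ['spoon'] (min_width=5, slack=6)
Line 3: ['mineral'] (min_width=7, slack=4)
Line 4: ['table', 'young'] (min_width=11, slack=0)
Line 5: ['memory', 'I'] (min_width=8, slack=3)
Line 6: ['gentle'] (min_width=6, slack=5)
Line 7: ['black'] (min_width=5, slack=6)
Line 8: ['orange', 'we'] (min_width=9, slack=2)
Line 9: ['blue', 'white'] (min_width=10, slack=1)
Line 10: ['bird', 'so'] (min_width=7, slack=4)
Line 11: ['picture'] (min_width=7, slack=4)
Line 12: ['vector', 'bear'] (min_width=11, slack=0)

Answer: 1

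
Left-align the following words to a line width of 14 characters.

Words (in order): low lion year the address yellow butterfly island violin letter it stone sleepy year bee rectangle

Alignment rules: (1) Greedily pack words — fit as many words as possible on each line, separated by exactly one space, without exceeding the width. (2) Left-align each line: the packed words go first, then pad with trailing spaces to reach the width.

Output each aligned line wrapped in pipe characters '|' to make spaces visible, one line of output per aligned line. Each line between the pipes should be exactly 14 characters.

Answer: |low lion year |
|the address   |
|yellow        |
|butterfly     |
|island violin |
|letter it     |
|stone sleepy  |
|year bee      |
|rectangle     |

Derivation:
Line 1: ['low', 'lion', 'year'] (min_width=13, slack=1)
Line 2: ['the', 'address'] (min_width=11, slack=3)
Line 3: ['yellow'] (min_width=6, slack=8)
Line 4: ['butterfly'] (min_width=9, slack=5)
Line 5: ['island', 'violin'] (min_width=13, slack=1)
Line 6: ['letter', 'it'] (min_width=9, slack=5)
Line 7: ['stone', 'sleepy'] (min_width=12, slack=2)
Line 8: ['year', 'bee'] (min_width=8, slack=6)
Line 9: ['rectangle'] (min_width=9, slack=5)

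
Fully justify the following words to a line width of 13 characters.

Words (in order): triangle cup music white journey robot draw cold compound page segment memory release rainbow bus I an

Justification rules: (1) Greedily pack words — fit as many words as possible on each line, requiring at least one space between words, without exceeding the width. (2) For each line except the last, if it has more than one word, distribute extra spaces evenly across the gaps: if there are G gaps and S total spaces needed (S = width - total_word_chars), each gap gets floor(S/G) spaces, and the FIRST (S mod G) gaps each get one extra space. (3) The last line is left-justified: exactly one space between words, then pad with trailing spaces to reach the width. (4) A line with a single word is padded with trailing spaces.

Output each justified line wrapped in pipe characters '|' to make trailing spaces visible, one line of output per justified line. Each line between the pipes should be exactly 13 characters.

Answer: |triangle  cup|
|music   white|
|journey robot|
|draw     cold|
|compound page|
|segment      |
|memory       |
|release      |
|rainbow bus I|
|an           |

Derivation:
Line 1: ['triangle', 'cup'] (min_width=12, slack=1)
Line 2: ['music', 'white'] (min_width=11, slack=2)
Line 3: ['journey', 'robot'] (min_width=13, slack=0)
Line 4: ['draw', 'cold'] (min_width=9, slack=4)
Line 5: ['compound', 'page'] (min_width=13, slack=0)
Line 6: ['segment'] (min_width=7, slack=6)
Line 7: ['memory'] (min_width=6, slack=7)
Line 8: ['release'] (min_width=7, slack=6)
Line 9: ['rainbow', 'bus', 'I'] (min_width=13, slack=0)
Line 10: ['an'] (min_width=2, slack=11)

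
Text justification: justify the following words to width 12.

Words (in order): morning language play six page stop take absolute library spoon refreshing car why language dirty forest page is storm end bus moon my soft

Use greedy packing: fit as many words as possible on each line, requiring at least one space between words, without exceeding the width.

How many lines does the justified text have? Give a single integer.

Answer: 16

Derivation:
Line 1: ['morning'] (min_width=7, slack=5)
Line 2: ['language'] (min_width=8, slack=4)
Line 3: ['play', 'six'] (min_width=8, slack=4)
Line 4: ['page', 'stop'] (min_width=9, slack=3)
Line 5: ['take'] (min_width=4, slack=8)
Line 6: ['absolute'] (min_width=8, slack=4)
Line 7: ['library'] (min_width=7, slack=5)
Line 8: ['spoon'] (min_width=5, slack=7)
Line 9: ['refreshing'] (min_width=10, slack=2)
Line 10: ['car', 'why'] (min_width=7, slack=5)
Line 11: ['language'] (min_width=8, slack=4)
Line 12: ['dirty', 'forest'] (min_width=12, slack=0)
Line 13: ['page', 'is'] (min_width=7, slack=5)
Line 14: ['storm', 'end'] (min_width=9, slack=3)
Line 15: ['bus', 'moon', 'my'] (min_width=11, slack=1)
Line 16: ['soft'] (min_width=4, slack=8)
Total lines: 16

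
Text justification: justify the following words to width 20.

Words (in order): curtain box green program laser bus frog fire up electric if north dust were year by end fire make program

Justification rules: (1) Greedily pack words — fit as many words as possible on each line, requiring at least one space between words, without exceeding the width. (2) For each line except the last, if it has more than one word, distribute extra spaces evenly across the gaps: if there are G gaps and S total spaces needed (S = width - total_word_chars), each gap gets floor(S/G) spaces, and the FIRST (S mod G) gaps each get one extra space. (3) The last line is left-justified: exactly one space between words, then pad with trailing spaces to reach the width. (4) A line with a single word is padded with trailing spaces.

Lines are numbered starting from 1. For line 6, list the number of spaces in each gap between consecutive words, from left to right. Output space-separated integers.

Answer: 5 4

Derivation:
Line 1: ['curtain', 'box', 'green'] (min_width=17, slack=3)
Line 2: ['program', 'laser', 'bus'] (min_width=17, slack=3)
Line 3: ['frog', 'fire', 'up'] (min_width=12, slack=8)
Line 4: ['electric', 'if', 'north'] (min_width=17, slack=3)
Line 5: ['dust', 'were', 'year', 'by'] (min_width=17, slack=3)
Line 6: ['end', 'fire', 'make'] (min_width=13, slack=7)
Line 7: ['program'] (min_width=7, slack=13)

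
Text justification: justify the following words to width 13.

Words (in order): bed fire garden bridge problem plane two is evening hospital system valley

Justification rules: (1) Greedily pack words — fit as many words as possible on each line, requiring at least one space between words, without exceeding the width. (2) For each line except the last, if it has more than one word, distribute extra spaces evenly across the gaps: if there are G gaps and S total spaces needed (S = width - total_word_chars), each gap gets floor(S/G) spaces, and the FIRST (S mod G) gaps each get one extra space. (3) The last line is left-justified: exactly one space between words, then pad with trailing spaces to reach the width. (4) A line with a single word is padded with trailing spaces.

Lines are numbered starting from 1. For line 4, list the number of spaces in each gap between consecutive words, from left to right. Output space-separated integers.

Answer: 8

Derivation:
Line 1: ['bed', 'fire'] (min_width=8, slack=5)
Line 2: ['garden', 'bridge'] (min_width=13, slack=0)
Line 3: ['problem', 'plane'] (min_width=13, slack=0)
Line 4: ['two', 'is'] (min_width=6, slack=7)
Line 5: ['evening'] (min_width=7, slack=6)
Line 6: ['hospital'] (min_width=8, slack=5)
Line 7: ['system', 'valley'] (min_width=13, slack=0)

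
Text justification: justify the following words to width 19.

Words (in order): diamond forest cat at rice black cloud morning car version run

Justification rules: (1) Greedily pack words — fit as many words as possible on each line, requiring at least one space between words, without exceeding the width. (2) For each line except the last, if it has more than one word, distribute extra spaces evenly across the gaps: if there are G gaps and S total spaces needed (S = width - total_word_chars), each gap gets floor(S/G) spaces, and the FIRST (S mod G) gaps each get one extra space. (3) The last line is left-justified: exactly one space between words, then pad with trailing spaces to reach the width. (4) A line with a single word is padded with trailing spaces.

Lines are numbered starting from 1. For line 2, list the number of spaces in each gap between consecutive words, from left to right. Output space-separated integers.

Answer: 1 1 1

Derivation:
Line 1: ['diamond', 'forest', 'cat'] (min_width=18, slack=1)
Line 2: ['at', 'rice', 'black', 'cloud'] (min_width=19, slack=0)
Line 3: ['morning', 'car', 'version'] (min_width=19, slack=0)
Line 4: ['run'] (min_width=3, slack=16)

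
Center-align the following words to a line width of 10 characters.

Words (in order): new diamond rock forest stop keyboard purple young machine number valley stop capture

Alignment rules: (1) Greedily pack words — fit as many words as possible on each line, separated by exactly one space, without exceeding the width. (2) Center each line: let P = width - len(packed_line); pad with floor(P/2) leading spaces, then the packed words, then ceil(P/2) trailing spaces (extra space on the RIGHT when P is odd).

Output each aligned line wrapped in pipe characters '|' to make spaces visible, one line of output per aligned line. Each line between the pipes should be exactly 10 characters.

Answer: |   new    |
| diamond  |
|   rock   |
|  forest  |
|   stop   |
| keyboard |
|  purple  |
|  young   |
| machine  |
|  number  |
|  valley  |
|   stop   |
| capture  |

Derivation:
Line 1: ['new'] (min_width=3, slack=7)
Line 2: ['diamond'] (min_width=7, slack=3)
Line 3: ['rock'] (min_width=4, slack=6)
Line 4: ['forest'] (min_width=6, slack=4)
Line 5: ['stop'] (min_width=4, slack=6)
Line 6: ['keyboard'] (min_width=8, slack=2)
Line 7: ['purple'] (min_width=6, slack=4)
Line 8: ['young'] (min_width=5, slack=5)
Line 9: ['machine'] (min_width=7, slack=3)
Line 10: ['number'] (min_width=6, slack=4)
Line 11: ['valley'] (min_width=6, slack=4)
Line 12: ['stop'] (min_width=4, slack=6)
Line 13: ['capture'] (min_width=7, slack=3)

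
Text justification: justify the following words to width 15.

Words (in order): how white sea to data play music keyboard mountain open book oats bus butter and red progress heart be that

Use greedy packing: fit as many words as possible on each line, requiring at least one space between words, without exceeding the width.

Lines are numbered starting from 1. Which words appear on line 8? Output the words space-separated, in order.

Line 1: ['how', 'white', 'sea'] (min_width=13, slack=2)
Line 2: ['to', 'data', 'play'] (min_width=12, slack=3)
Line 3: ['music', 'keyboard'] (min_width=14, slack=1)
Line 4: ['mountain', 'open'] (min_width=13, slack=2)
Line 5: ['book', 'oats', 'bus'] (min_width=13, slack=2)
Line 6: ['butter', 'and', 'red'] (min_width=14, slack=1)
Line 7: ['progress', 'heart'] (min_width=14, slack=1)
Line 8: ['be', 'that'] (min_width=7, slack=8)

Answer: be that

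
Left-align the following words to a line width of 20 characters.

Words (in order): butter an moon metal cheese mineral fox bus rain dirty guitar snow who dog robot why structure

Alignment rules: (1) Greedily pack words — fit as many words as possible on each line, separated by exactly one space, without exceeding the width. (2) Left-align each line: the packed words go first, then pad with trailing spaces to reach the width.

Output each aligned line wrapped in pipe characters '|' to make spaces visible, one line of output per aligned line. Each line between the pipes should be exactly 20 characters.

Answer: |butter an moon metal|
|cheese mineral fox  |
|bus rain dirty      |
|guitar snow who dog |
|robot why structure |

Derivation:
Line 1: ['butter', 'an', 'moon', 'metal'] (min_width=20, slack=0)
Line 2: ['cheese', 'mineral', 'fox'] (min_width=18, slack=2)
Line 3: ['bus', 'rain', 'dirty'] (min_width=14, slack=6)
Line 4: ['guitar', 'snow', 'who', 'dog'] (min_width=19, slack=1)
Line 5: ['robot', 'why', 'structure'] (min_width=19, slack=1)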